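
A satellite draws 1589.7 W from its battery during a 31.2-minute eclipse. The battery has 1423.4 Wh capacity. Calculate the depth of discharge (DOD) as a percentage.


E_used = P * t / 60 = 1589.7 * 31.2 / 60 = 826.6440 Wh
DOD = E_used / E_total * 100 = 826.6440 / 1423.4 * 100
DOD = 58.0753 %

58.0753 %


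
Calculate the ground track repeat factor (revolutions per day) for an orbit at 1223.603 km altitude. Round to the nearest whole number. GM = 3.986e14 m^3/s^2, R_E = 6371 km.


r = 7.594603e+06 m
T = 2*pi*sqrt(r^3/mu) = 6586.7144 s = 109.7786 min
revs/day = 1440 / 109.7786 = 13.1173
Rounded: 13 revolutions per day

13 revolutions per day


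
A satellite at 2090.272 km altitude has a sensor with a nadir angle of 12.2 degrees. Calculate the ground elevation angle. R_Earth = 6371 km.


r = R_E + alt = 8461.2720 km
Law of sines in the satellite / Earth-center / ground-point triangle:
  sin(nadir)/R_E = sin(90 + el)/r  =>  cos(el) = (r/R_E)*sin(nadir)
cos(el) = (8461.2720 / 6371.0000) * sin(12.2 deg) = 0.2806587
el = arccos(0.2806587) = 73.7005 deg
(Earth-central angle = 90 - nadir - el = 4.0995 deg)

73.7005 degrees


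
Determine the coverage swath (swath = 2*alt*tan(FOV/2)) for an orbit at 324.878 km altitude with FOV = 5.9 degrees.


FOV = 5.9 deg = 0.1029744 rad
swath = 2 * alt * tan(FOV/2) = 2 * 324.878 * tan(0.05148721)
swath = 2 * 324.878 * 0.05153276
swath = 33.4837 km

33.4837 km


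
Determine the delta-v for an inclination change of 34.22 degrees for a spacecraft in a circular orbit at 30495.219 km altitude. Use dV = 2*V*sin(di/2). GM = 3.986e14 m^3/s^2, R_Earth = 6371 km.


r = 36866.2190 km = 3.6866219e+07 m
V = sqrt(mu/r) = 3288.1706 m/s
di = 34.22 deg = 0.5972517 rad
dV = 2*V*sin(di/2) = 2*3288.1706*sin(0.2986258)
dV = 1934.8066 m/s = 1.9348 km/s

1.9348 km/s


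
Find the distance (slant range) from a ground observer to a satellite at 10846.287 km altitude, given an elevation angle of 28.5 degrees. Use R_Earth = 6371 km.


h = 10846.287 km, el = 28.5 deg
d = -R_E*sin(el) + sqrt((R_E*sin(el))^2 + 2*R_E*h + h^2)
d = -6371.0000*sin(0.4974188) + sqrt((6371.0000*0.4771588)^2 + 2*6371.0000*10846.287 + 10846.287^2)
d = 13241.5079 km

13241.5079 km


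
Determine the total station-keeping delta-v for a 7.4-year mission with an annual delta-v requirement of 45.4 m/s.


dV = rate * years = 45.4 * 7.4
dV = 335.9600 m/s

335.9600 m/s


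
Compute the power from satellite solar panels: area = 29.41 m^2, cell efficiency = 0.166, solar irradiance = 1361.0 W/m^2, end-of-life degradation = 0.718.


P = area * eta * S * degradation
P = 29.41 * 0.166 * 1361.0 * 0.718
P = 4770.7393 W

4770.7393 W


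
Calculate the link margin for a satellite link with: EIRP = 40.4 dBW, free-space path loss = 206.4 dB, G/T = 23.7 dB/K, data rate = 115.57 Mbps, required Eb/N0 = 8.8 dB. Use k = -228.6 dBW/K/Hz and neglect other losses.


C/N0 = EIRP - FSPL + G/T - k = 40.4 - 206.4 + 23.7 - (-228.6)
C/N0 = 86.3000 dB-Hz
R_b = 115.57 Mbps = 1.1557e+08 bps -> 10*log10(R_b) = 80.6285 dB-Hz
Eb/N0 = C/N0 - 10*log10(R_b) = 86.3000 - 80.6285 = 5.6715 dB
Margin = Eb/N0 - Eb/N0_req = 5.6715 - 8.8 = -3.1285 dB (negative margin: link does not close)

-3.1285 dB


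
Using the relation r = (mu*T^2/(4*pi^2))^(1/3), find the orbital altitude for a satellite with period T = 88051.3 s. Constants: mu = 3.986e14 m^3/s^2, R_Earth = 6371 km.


T = 88051.3 s
r = (mu*T^2/(4*pi^2))^(1/3) = (3.986e14 * 88051.3^2 / (4*pi^2))^(1/3)
r = 4.2777595e+07 m = 42777.5953 km
alt = r - R_E = 42777.5953 - 6371 = 36406.5953 km

36406.5953 km


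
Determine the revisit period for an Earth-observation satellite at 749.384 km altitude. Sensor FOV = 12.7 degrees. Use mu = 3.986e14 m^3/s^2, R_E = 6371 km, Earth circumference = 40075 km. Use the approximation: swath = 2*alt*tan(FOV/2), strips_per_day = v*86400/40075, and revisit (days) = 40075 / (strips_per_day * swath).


swath = 2*749.384*tan(0.1108284) = 166.7895 km
v = sqrt(mu/r) = 7481.9868 m/s = 7.4820 km/s
strips/day = v*86400/40075 = 7.4820*86400/40075 = 16.1308
coverage/day = strips * swath = 16.1308 * 166.7895 = 2690.4561 km
revisit = 40075 / 2690.4561 = 14.8952 days

14.8952 days


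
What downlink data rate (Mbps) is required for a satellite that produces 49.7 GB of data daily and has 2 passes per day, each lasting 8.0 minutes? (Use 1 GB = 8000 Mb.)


total contact time = 2 * 8.0 * 60 = 960.0000 s
data = 49.7 GB = 397600.0000 Mb
rate = 397600.0000 / 960.0000 = 414.1667 Mbps

414.1667 Mbps


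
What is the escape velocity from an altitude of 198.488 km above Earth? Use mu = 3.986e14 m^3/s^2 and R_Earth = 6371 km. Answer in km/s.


r = 6371.0 + 198.488 = 6569.4880 km = 6.569488e+06 m
v_esc = sqrt(2*mu/r) = sqrt(2*3.986e14 / 6.569488e+06)
v_esc = 11015.8467 m/s = 11.0158 km/s

11.0158 km/s


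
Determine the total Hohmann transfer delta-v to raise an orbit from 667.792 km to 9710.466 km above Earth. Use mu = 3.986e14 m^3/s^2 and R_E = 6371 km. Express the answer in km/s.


r1 = 7038.7920 km = 7.038792e+06 m
r2 = 16081.4660 km = 1.6081466e+07 m
dv1 = sqrt(mu/r1)*(sqrt(2*r2/(r1+r2)) - 1) = 1350.4416 m/s
dv2 = sqrt(mu/r2)*(1 - sqrt(2*r1/(r1+r2))) = 1093.7401 m/s
total dv = |dv1| + |dv2| = 1350.4416 + 1093.7401 = 2444.1818 m/s = 2.4442 km/s

2.4442 km/s


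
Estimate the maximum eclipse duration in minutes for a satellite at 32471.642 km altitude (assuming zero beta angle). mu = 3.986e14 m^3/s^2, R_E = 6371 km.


r = 38842.6420 km
T = 1269.7643 min
Eclipse fraction = arcsin(R_E/r)/pi = arcsin(6371.0000/38842.6420)/pi
= arcsin(0.1640208)/pi = 0.05244641
Eclipse duration = 0.05244641 * 1269.7643 = 66.5946 min

66.5946 minutes


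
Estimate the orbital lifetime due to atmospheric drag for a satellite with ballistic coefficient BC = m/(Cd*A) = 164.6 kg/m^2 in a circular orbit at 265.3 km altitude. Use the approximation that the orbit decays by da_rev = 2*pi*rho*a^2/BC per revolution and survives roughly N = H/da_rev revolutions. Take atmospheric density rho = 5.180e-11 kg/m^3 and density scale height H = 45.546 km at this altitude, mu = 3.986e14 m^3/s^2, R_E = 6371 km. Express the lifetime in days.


a = R_E + alt = 6636.3000 km = 6.6363e+06 m
da_rev = 2*pi*rho*a^2/BC = 2*pi*5.180e-11*(6.6363e+06)^2/164.6 = 87.082686 m per revolution
N = H/da_rev = 45546.0000 m / 87.082686 m = 523.0202 revolutions
P = 2*pi*sqrt(a^3/mu) = 5380.2225 s
lifetime = N*P = 523.0202 * 5380.2225 = 2.8139648e+06 s = 32.5690 days

32.5690 days


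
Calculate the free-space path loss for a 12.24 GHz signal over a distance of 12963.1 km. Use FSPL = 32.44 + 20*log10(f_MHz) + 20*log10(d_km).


f = 12.24 GHz = 12240.0000 MHz
d = 12963.1 km
FSPL = 32.44 + 20*log10(12240.0000) + 20*log10(12963.1)
FSPL = 32.44 + 81.7556 + 82.2542
FSPL = 196.4498 dB

196.4498 dB


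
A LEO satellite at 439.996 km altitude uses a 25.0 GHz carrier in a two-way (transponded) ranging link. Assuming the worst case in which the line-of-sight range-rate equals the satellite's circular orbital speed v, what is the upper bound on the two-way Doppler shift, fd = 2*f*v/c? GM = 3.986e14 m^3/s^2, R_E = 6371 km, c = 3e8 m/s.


r = 6.810996e+06 m
v = sqrt(mu/r) = 7650.0335 m/s (worst-case radial velocity)
f = 25.0 GHz = 2.5e+10 Hz
fd = 2*f*v/c = 2*2.5e+10*7650.0335/3.0e+08
fd = 1.2750056e+06 Hz

1.2750e+06 Hz


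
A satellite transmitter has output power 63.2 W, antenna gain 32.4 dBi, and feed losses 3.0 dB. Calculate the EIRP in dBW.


Pt = 63.2 W = 18.0072 dBW
EIRP = Pt_dBW + Gt - losses = 18.0072 + 32.4 - 3.0 = 47.4072 dBW

47.4072 dBW


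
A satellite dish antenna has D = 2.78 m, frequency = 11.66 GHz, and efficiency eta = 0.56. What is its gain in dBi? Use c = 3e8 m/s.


lambda = c/f = 3e8 / 1.166e+10 = 0.02572899 m
G = eta*(pi*D/lambda)^2 = 0.56*(pi*2.78/0.02572899)^2
G = 64525.5857 (linear)
G = 10*log10(64525.5857) = 48.0973 dBi

48.0973 dBi


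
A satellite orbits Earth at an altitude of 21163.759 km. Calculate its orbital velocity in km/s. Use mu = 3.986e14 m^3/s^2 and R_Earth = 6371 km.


r = R_E + alt = 6371.0 + 21163.759 = 27534.7590 km = 2.7534759e+07 m
v = sqrt(mu/r) = sqrt(3.986e14 / 2.7534759e+07) = 3804.7665 m/s = 3.8048 km/s

3.8048 km/s


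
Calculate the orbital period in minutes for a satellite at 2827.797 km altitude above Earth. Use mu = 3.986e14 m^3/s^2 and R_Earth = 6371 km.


r = 9198.7970 km = 9.198797e+06 m
T = 2*pi*sqrt(r^3/mu) = 2*pi*sqrt(7.7838257e+20 / 3.986e14)
T = 8780.2680 s = 146.3378 min

146.3378 minutes


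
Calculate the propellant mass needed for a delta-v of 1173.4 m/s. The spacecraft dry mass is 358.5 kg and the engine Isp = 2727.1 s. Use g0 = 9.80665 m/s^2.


ve = Isp * g0 = 2727.1 * 9.80665 = 26743.715215 m/s
mass ratio = exp(dv/ve) = exp(1173.4/26743.715215) = 1.04485250
m_prop = m_dry * (mr - 1) = 358.5 * (1.04485250 - 1)
m_prop = 16.0796 kg

16.0796 kg


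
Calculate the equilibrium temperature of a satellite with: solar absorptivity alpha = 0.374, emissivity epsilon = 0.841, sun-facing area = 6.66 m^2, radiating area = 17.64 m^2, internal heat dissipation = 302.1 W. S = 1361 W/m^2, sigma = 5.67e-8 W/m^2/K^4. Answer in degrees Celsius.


Numerator = alpha*S*A_sun + Q_int = 0.374*1361*6.66 + 302.1 = 3692.1332 W
Denominator = eps*sigma*A_rad = 0.841*5.67e-8*17.64 = 8.4115811e-07 W/K^4
T^4 = 4.3893451e+09 K^4
T = 257.3949 K = -15.7551 C

-15.7551 degrees Celsius


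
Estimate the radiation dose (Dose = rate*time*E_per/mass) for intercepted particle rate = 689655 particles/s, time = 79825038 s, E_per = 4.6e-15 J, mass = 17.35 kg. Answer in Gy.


Total energy deposited = rate * time * E_per
  = 689655 * 79825038 * 4.6e-15 = 0.253238 J
Dose = E_total / mass = 0.253238 / 17.35
Dose = 0.01459585 Gy

0.0146 Gy


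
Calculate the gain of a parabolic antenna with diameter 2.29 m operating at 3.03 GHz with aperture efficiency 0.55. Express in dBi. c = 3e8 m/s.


lambda = c/f = 3e8 / 3.03e+09 = 0.0990099 m
G = eta*(pi*D/lambda)^2 = 0.55*(pi*2.29/0.0990099)^2
G = 2903.8632 (linear)
G = 10*log10(2903.8632) = 34.6298 dBi

34.6298 dBi


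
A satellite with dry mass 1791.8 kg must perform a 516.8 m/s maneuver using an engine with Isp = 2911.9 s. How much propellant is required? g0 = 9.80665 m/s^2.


ve = Isp * g0 = 2911.9 * 9.80665 = 28555.984135 m/s
mass ratio = exp(dv/ve) = exp(516.8/28555.984135) = 1.01826254
m_prop = m_dry * (mr - 1) = 1791.8 * (1.01826254 - 1)
m_prop = 32.7228 kg

32.7228 kg


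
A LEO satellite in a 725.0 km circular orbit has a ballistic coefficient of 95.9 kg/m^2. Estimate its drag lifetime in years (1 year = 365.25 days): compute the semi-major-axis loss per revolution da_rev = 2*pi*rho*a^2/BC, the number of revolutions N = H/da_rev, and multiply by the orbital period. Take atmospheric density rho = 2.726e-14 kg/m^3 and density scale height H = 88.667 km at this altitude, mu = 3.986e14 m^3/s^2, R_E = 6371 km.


a = R_E + alt = 7096.0000 km = 7.096e+06 m
da_rev = 2*pi*rho*a^2/BC = 2*pi*2.726e-14*(7.096e+06)^2/95.9 = 0.0899320154 m per revolution
N = H/da_rev = 88667.0000 m / 0.0899320154 m = 985933.6475 revolutions
P = 2*pi*sqrt(a^3/mu) = 5948.8310 s
lifetime = N*P = 985933.6475 * 5948.8310 = 5.8651526e+09 s = 67883.7112 days
years = 67883.7112 / 365.25 = 185.8555 years

185.8555 years


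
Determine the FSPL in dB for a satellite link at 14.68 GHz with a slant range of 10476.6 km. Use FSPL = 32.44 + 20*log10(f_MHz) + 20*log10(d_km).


f = 14.68 GHz = 14680.0000 MHz
d = 10476.6 km
FSPL = 32.44 + 20*log10(14680.0000) + 20*log10(10476.6)
FSPL = 32.44 + 83.3345 + 80.4044
FSPL = 196.1789 dB

196.1789 dB


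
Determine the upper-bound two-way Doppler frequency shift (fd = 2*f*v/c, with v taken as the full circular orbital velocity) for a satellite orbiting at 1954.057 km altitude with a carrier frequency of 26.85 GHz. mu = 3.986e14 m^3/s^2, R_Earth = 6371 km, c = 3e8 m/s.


r = 8.325057e+06 m
v = sqrt(mu/r) = 6919.5052 m/s (worst-case radial velocity)
f = 26.85 GHz = 2.685e+10 Hz
fd = 2*f*v/c = 2*2.685e+10*6919.5052/3.0e+08
fd = 1.2385914e+06 Hz

1.2386e+06 Hz


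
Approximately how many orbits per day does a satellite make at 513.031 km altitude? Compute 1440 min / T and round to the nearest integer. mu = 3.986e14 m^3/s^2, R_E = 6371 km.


r = 6.884031e+06 m
T = 2*pi*sqrt(r^3/mu) = 5684.2798 s = 94.7380 min
revs/day = 1440 / 94.7380 = 15.1998
Rounded: 15 revolutions per day

15 revolutions per day


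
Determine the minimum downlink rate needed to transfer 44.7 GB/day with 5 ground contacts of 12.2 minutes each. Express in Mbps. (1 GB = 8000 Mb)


total contact time = 5 * 12.2 * 60 = 3660.0000 s
data = 44.7 GB = 357600.0000 Mb
rate = 357600.0000 / 3660.0000 = 97.7049 Mbps

97.7049 Mbps


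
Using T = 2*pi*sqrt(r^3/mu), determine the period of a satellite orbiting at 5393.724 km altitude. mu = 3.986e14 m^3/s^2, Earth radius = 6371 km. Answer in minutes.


r = 11764.7240 km = 1.1764724e+07 m
T = 2*pi*sqrt(r^3/mu) = 2*pi*sqrt(1.6283405e+21 / 3.986e14)
T = 12699.4185 s = 211.6570 min

211.6570 minutes


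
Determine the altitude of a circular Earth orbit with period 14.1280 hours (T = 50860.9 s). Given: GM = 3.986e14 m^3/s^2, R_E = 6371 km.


T = 50860.9 s
r = (mu*T^2/(4*pi^2))^(1/3) = (3.986e14 * 50860.9^2 / (4*pi^2))^(1/3)
r = 2.9669841e+07 m = 29669.8406 km
alt = r - R_E = 29669.8406 - 6371 = 23298.8406 km

23298.8406 km


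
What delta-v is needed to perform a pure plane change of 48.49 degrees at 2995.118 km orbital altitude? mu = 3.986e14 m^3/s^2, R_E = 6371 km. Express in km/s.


r = 9366.1180 km = 9.366118e+06 m
V = sqrt(mu/r) = 6523.6227 m/s
di = 48.49 deg = 0.8463102 rad
dV = 2*V*sin(di/2) = 2*6523.6227*sin(0.4231551)
dV = 5357.7115 m/s = 5.3577 km/s

5.3577 km/s


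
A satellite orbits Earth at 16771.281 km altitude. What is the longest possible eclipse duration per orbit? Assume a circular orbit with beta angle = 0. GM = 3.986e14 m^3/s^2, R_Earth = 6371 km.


r = 23142.2810 km
T = 583.9413 min
Eclipse fraction = arcsin(R_E/r)/pi = arcsin(6371.0000/23142.2810)/pi
= arcsin(0.275297)/pi = 0.08877618
Eclipse duration = 0.08877618 * 583.9413 = 51.8401 min

51.8401 minutes


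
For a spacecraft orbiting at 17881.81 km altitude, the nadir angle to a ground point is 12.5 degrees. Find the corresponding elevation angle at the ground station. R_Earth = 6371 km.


r = R_E + alt = 24252.8100 km
Law of sines in the satellite / Earth-center / ground-point triangle:
  sin(nadir)/R_E = sin(90 + el)/r  =>  cos(el) = (r/R_E)*sin(nadir)
cos(el) = (24252.8100 / 6371.0000) * sin(12.5 deg) = 0.8239317
el = arccos(0.8239317) = 34.5197 deg
(Earth-central angle = 90 - nadir - el = 42.9803 deg)

34.5197 degrees


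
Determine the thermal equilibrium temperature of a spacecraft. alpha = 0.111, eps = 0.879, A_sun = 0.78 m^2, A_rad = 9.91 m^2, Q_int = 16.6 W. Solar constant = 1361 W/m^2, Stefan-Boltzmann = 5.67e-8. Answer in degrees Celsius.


Numerator = alpha*S*A_sun + Q_int = 0.111*1361*0.78 + 16.6 = 134.4354 W
Denominator = eps*sigma*A_rad = 0.879*5.67e-8*9.91 = 4.9390746e-07 W/K^4
T^4 = 2.7218738e+08 K^4
T = 128.4449 K = -144.7051 C

-144.7051 degrees Celsius


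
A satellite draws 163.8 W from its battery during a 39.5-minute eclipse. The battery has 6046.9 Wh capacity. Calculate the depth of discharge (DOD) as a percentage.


E_used = P * t / 60 = 163.8 * 39.5 / 60 = 107.8350 Wh
DOD = E_used / E_total * 100 = 107.8350 / 6046.9 * 100
DOD = 1.7833 %

1.7833 %


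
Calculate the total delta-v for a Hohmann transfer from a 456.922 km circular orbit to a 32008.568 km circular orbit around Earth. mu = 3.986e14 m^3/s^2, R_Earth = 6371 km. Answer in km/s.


r1 = 6827.9220 km = 6.827922e+06 m
r2 = 38379.5680 km = 3.8379568e+07 m
dv1 = sqrt(mu/r1)*(sqrt(2*r2/(r1+r2)) - 1) = 2315.4389 m/s
dv2 = sqrt(mu/r2)*(1 - sqrt(2*r1/(r1+r2))) = 1451.4698 m/s
total dv = |dv1| + |dv2| = 2315.4389 + 1451.4698 = 3766.9088 m/s = 3.7669 km/s

3.7669 km/s


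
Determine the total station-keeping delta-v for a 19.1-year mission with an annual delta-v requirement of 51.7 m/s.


dV = rate * years = 51.7 * 19.1
dV = 987.4700 m/s

987.4700 m/s


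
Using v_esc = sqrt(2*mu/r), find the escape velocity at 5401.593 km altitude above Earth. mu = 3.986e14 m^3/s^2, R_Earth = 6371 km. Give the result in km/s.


r = 6371.0 + 5401.593 = 11772.5930 km = 1.1772593e+07 m
v_esc = sqrt(2*mu/r) = sqrt(2*3.986e14 / 1.1772593e+07)
v_esc = 8229.0098 m/s = 8.2290 km/s

8.2290 km/s


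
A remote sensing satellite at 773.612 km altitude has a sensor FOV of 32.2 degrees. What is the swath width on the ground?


FOV = 32.2 deg = 0.561996 rad
swath = 2 * alt * tan(FOV/2) = 2 * 773.612 * tan(0.280998)
swath = 2 * 773.612 * 0.2886352
swath = 446.5833 km

446.5833 km


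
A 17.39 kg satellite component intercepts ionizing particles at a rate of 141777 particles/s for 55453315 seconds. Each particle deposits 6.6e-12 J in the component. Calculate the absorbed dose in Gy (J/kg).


Total energy deposited = rate * time * E_per
  = 141777 * 55453315 * 6.6e-12 = 51.8892 J
Dose = E_total / mass = 51.8892 / 17.39
Dose = 2.9839 Gy

2.9839 Gy


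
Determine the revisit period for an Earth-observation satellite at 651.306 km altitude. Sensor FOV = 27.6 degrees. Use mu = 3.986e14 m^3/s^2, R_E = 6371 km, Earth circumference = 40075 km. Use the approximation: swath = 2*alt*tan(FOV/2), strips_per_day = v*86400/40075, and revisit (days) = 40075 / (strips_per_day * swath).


swath = 2*651.306*tan(0.2408554) = 319.9522 km
v = sqrt(mu/r) = 7534.0548 m/s = 7.5341 km/s
strips/day = v*86400/40075 = 7.5341*86400/40075 = 16.2431
coverage/day = strips * swath = 16.2431 * 319.9522 = 5197.0163 km
revisit = 40075 / 5197.0163 = 7.7112 days

7.7112 days


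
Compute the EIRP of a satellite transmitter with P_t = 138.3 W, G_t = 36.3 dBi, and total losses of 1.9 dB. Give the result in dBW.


Pt = 138.3 W = 21.4082 dBW
EIRP = Pt_dBW + Gt - losses = 21.4082 + 36.3 - 1.9 = 55.8082 dBW

55.8082 dBW


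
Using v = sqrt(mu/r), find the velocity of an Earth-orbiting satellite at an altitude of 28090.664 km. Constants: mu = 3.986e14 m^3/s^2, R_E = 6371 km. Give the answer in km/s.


r = R_E + alt = 6371.0 + 28090.664 = 34461.6640 km = 3.4461664e+07 m
v = sqrt(mu/r) = sqrt(3.986e14 / 3.4461664e+07) = 3400.9522 m/s = 3.4010 km/s

3.4010 km/s


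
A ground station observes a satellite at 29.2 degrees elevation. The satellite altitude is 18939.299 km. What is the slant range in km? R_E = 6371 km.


h = 18939.299 km, el = 29.2 deg
d = -R_E*sin(el) + sqrt((R_E*sin(el))^2 + 2*R_E*h + h^2)
d = -6371.0000*sin(0.5096361) + sqrt((6371.0000*0.4878597)^2 + 2*6371.0000*18939.299 + 18939.299^2)
d = 21583.5900 km

21583.5900 km


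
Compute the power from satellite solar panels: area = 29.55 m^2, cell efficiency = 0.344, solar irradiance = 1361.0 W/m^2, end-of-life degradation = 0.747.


P = area * eta * S * degradation
P = 29.55 * 0.344 * 1361.0 * 0.747
P = 10334.6234 W

10334.6234 W


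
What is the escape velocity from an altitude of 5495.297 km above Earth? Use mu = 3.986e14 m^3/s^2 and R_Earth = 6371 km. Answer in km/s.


r = 6371.0 + 5495.297 = 11866.2970 km = 1.1866297e+07 m
v_esc = sqrt(2*mu/r) = sqrt(2*3.986e14 / 1.1866297e+07)
v_esc = 8196.4546 m/s = 8.1965 km/s

8.1965 km/s


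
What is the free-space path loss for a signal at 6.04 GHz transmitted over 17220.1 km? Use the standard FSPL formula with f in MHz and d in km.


f = 6.04 GHz = 6040.0000 MHz
d = 17220.1 km
FSPL = 32.44 + 20*log10(6040.0000) + 20*log10(17220.1)
FSPL = 32.44 + 75.6207 + 84.7207
FSPL = 192.7815 dB

192.7815 dB


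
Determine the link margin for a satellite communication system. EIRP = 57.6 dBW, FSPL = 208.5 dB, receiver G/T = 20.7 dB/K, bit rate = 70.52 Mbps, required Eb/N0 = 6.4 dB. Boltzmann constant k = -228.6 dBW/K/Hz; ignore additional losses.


C/N0 = EIRP - FSPL + G/T - k = 57.6 - 208.5 + 20.7 - (-228.6)
C/N0 = 98.4000 dB-Hz
R_b = 70.52 Mbps = 7.052e+07 bps -> 10*log10(R_b) = 78.4831 dB-Hz
Eb/N0 = C/N0 - 10*log10(R_b) = 98.4000 - 78.4831 = 19.9169 dB
Margin = Eb/N0 - Eb/N0_req = 19.9169 - 6.4 = 13.5169 dB (link closes)

13.5169 dB


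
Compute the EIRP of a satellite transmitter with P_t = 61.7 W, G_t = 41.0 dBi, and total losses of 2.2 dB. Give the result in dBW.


Pt = 61.7 W = 17.9029 dBW
EIRP = Pt_dBW + Gt - losses = 17.9029 + 41.0 - 2.2 = 56.7029 dBW

56.7029 dBW


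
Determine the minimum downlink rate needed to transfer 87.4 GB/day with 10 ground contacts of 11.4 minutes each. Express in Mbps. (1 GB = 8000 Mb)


total contact time = 10 * 11.4 * 60 = 6840.0000 s
data = 87.4 GB = 699200.0000 Mb
rate = 699200.0000 / 6840.0000 = 102.2222 Mbps

102.2222 Mbps


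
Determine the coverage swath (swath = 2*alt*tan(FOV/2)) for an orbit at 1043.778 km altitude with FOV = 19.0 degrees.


FOV = 19.0 deg = 0.3316126 rad
swath = 2 * alt * tan(FOV/2) = 2 * 1043.778 * tan(0.1658063)
swath = 2 * 1043.778 * 0.1673426
swath = 349.3371 km

349.3371 km


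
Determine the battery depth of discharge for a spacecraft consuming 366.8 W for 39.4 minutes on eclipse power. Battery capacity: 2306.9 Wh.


E_used = P * t / 60 = 366.8 * 39.4 / 60 = 240.8653 Wh
DOD = E_used / E_total * 100 = 240.8653 / 2306.9 * 100
DOD = 10.4411 %

10.4411 %


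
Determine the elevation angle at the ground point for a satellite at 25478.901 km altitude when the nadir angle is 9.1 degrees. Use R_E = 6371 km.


r = R_E + alt = 31849.9010 km
Law of sines in the satellite / Earth-center / ground-point triangle:
  sin(nadir)/R_E = sin(90 + el)/r  =>  cos(el) = (r/R_E)*sin(nadir)
cos(el) = (31849.9010 / 6371.0000) * sin(9.1 deg) = 0.7906638
el = arccos(0.7906638) = 37.7524 deg
(Earth-central angle = 90 - nadir - el = 43.1476 deg)

37.7524 degrees


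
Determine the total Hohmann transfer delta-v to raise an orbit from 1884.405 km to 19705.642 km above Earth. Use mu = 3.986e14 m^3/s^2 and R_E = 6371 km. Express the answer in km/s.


r1 = 8255.4050 km = 8.255405e+06 m
r2 = 26076.6420 km = 2.6076642e+07 m
dv1 = sqrt(mu/r1)*(sqrt(2*r2/(r1+r2)) - 1) = 1615.6374 m/s
dv2 = sqrt(mu/r2)*(1 - sqrt(2*r1/(r1+r2))) = 1198.3970 m/s
total dv = |dv1| + |dv2| = 1615.6374 + 1198.3970 = 2814.0344 m/s = 2.8140 km/s

2.8140 km/s


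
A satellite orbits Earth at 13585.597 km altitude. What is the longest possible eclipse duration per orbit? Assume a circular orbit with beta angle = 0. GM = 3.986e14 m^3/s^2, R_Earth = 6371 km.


r = 19956.5970 km
T = 467.6164 min
Eclipse fraction = arcsin(R_E/r)/pi = arcsin(6371.0000/19956.5970)/pi
= arcsin(0.3192428)/pi = 0.1034286
Eclipse duration = 0.1034286 * 467.6164 = 48.3649 min

48.3649 minutes


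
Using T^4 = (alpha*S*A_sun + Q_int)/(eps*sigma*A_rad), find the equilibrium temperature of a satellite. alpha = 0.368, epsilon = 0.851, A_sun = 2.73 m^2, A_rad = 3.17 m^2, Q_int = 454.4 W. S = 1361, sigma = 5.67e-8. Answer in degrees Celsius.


Numerator = alpha*S*A_sun + Q_int = 0.368*1361*2.73 + 454.4 = 1821.7150 W
Denominator = eps*sigma*A_rad = 0.851*5.67e-8*3.17 = 1.5295789e-07 W/K^4
T^4 = 1.1909912e+10 K^4
T = 330.3522 K = 57.2022 C

57.2022 degrees Celsius


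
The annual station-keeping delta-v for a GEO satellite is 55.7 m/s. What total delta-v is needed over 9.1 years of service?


dV = rate * years = 55.7 * 9.1
dV = 506.8700 m/s

506.8700 m/s


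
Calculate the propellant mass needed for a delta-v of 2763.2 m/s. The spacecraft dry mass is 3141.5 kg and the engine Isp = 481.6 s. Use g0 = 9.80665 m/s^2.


ve = Isp * g0 = 481.6 * 9.80665 = 4722.882640 m/s
mass ratio = exp(dv/ve) = exp(2763.2/4722.882640) = 1.79511020
m_prop = m_dry * (mr - 1) = 3141.5 * (1.79511020 - 1)
m_prop = 2497.8387 kg

2497.8387 kg


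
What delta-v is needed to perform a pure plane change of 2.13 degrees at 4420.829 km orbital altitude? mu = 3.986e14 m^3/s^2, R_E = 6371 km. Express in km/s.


r = 10791.8290 km = 1.0791829e+07 m
V = sqrt(mu/r) = 6077.4462 m/s
di = 2.13 deg = 0.03717551 rad
dV = 2*V*sin(di/2) = 2*6077.4462*sin(0.01858776)
dV = 225.9192 m/s = 0.2259192 km/s

0.2259 km/s


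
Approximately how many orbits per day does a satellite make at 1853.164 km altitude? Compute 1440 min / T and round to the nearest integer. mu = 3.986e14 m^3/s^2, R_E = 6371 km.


r = 8.224164e+06 m
T = 2*pi*sqrt(r^3/mu) = 7422.4771 s = 123.7080 min
revs/day = 1440 / 123.7080 = 11.6403
Rounded: 12 revolutions per day

12 revolutions per day


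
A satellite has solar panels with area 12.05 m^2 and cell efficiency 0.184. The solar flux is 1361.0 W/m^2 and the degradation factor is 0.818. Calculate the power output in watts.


P = area * eta * S * degradation
P = 12.05 * 0.184 * 1361.0 * 0.818
P = 2468.4043 W

2468.4043 W


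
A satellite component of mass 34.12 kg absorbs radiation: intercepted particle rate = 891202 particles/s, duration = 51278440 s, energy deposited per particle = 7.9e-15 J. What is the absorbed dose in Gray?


Total energy deposited = rate * time * E_per
  = 891202 * 51278440 * 7.9e-15 = 0.3610256 J
Dose = E_total / mass = 0.3610256 / 34.12
Dose = 0.01058106 Gy

0.0106 Gy


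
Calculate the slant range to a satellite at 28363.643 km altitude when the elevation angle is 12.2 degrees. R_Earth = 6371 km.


h = 28363.643 km, el = 12.2 deg
d = -R_E*sin(el) + sqrt((R_E*sin(el))^2 + 2*R_E*h + h^2)
d = -6371.0000*sin(0.2129302) + sqrt((6371.0000*0.2113248)^2 + 2*6371.0000*28363.643 + 28363.643^2)
d = 32825.5452 km

32825.5452 km


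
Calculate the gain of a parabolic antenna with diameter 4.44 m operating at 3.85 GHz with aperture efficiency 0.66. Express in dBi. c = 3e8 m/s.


lambda = c/f = 3e8 / 3.85e+09 = 0.07792208 m
G = eta*(pi*D/lambda)^2 = 0.66*(pi*4.44/0.07792208)^2
G = 21148.9383 (linear)
G = 10*log10(21148.9383) = 43.2529 dBi

43.2529 dBi


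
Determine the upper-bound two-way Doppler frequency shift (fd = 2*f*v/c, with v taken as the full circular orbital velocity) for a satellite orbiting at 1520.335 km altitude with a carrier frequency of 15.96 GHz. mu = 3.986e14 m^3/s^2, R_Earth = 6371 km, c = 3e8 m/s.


r = 7.891335e+06 m
v = sqrt(mu/r) = 7107.1161 m/s (worst-case radial velocity)
f = 15.96 GHz = 1.596e+10 Hz
fd = 2*f*v/c = 2*1.596e+10*7107.1161/3.0e+08
fd = 756197.1479 Hz

756197.1479 Hz


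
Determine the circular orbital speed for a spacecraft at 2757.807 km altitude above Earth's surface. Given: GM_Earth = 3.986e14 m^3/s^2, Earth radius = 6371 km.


r = R_E + alt = 6371.0 + 2757.807 = 9128.8070 km = 9.128807e+06 m
v = sqrt(mu/r) = sqrt(3.986e14 / 9.128807e+06) = 6607.8722 m/s = 6.6079 km/s

6.6079 km/s


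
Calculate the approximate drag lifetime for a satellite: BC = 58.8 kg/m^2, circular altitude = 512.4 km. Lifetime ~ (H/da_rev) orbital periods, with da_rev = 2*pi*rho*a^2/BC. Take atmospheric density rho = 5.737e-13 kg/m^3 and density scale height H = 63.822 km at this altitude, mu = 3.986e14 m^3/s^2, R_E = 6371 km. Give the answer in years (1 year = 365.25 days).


a = R_E + alt = 6883.4000 km = 6.8834e+06 m
da_rev = 2*pi*rho*a^2/BC = 2*pi*5.737e-13*(6.8834e+06)^2/58.8 = 2.904647 m per revolution
N = H/da_rev = 63822.0000 m / 2.904647 m = 21972.3750 revolutions
P = 2*pi*sqrt(a^3/mu) = 5683.4983 s
lifetime = N*P = 21972.3750 * 5683.4983 = 1.2487996e+08 s = 1445.3699 days
years = 1445.3699 / 365.25 = 3.9572 years

3.9572 years


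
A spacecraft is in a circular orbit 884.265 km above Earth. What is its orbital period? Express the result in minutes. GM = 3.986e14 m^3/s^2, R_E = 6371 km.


r = 7255.2650 km = 7.255265e+06 m
T = 2*pi*sqrt(r^3/mu) = 2*pi*sqrt(3.8190895e+20 / 3.986e14)
T = 6150.2269 s = 102.5038 min

102.5038 minutes


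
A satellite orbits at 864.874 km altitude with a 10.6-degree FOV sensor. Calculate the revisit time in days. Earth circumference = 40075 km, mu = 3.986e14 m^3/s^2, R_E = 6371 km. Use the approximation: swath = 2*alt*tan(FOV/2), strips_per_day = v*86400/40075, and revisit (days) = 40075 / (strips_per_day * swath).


swath = 2*864.874*tan(0.09250245) = 160.4639 km
v = sqrt(mu/r) = 7422.0376 m/s = 7.4220 km/s
strips/day = v*86400/40075 = 7.4220*86400/40075 = 16.0016
coverage/day = strips * swath = 16.0016 * 160.4639 = 2567.6784 km
revisit = 40075 / 2567.6784 = 15.6075 days

15.6075 days


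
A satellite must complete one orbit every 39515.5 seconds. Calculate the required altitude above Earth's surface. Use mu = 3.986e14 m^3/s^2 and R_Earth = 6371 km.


T = 39515.5 s
r = (mu*T^2/(4*pi^2))^(1/3) = (3.986e14 * 39515.5^2 / (4*pi^2))^(1/3)
r = 2.5074802e+07 m = 25074.8017 km
alt = r - R_E = 25074.8017 - 6371 = 18703.8017 km

18703.8017 km


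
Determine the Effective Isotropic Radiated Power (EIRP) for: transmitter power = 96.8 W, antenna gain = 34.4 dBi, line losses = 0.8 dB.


Pt = 96.8 W = 19.8588 dBW
EIRP = Pt_dBW + Gt - losses = 19.8588 + 34.4 - 0.8 = 53.4588 dBW

53.4588 dBW


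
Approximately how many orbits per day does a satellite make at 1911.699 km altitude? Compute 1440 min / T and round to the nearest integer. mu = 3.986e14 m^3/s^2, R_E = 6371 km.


r = 8.282699e+06 m
T = 2*pi*sqrt(r^3/mu) = 7501.8615 s = 125.0310 min
revs/day = 1440 / 125.0310 = 11.5171
Rounded: 12 revolutions per day

12 revolutions per day


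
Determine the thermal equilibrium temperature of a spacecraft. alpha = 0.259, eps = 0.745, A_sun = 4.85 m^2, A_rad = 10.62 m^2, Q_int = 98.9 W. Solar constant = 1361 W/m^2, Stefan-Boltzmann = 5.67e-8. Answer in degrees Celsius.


Numerator = alpha*S*A_sun + Q_int = 0.259*1361*4.85 + 98.9 = 1808.5202 W
Denominator = eps*sigma*A_rad = 0.745*5.67e-8*10.62 = 4.4860473e-07 W/K^4
T^4 = 4.0314335e+09 K^4
T = 251.9793 K = -21.1707 C

-21.1707 degrees Celsius


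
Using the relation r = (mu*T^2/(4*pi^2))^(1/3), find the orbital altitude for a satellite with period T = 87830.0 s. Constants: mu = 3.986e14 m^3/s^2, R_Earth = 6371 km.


T = 87830.0 s
r = (mu*T^2/(4*pi^2))^(1/3) = (3.986e14 * 87830.0^2 / (4*pi^2))^(1/3)
r = 4.270589e+07 m = 42705.8897 km
alt = r - R_E = 42705.8897 - 6371 = 36334.8897 km

36334.8897 km


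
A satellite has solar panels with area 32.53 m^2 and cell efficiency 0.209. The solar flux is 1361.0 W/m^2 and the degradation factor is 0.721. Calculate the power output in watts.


P = area * eta * S * degradation
P = 32.53 * 0.209 * 1361.0 * 0.721
P = 6671.5038 W

6671.5038 W


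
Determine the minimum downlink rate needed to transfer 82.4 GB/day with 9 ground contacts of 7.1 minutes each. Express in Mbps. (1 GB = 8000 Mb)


total contact time = 9 * 7.1 * 60 = 3834.0000 s
data = 82.4 GB = 659200.0000 Mb
rate = 659200.0000 / 3834.0000 = 171.9353 Mbps

171.9353 Mbps


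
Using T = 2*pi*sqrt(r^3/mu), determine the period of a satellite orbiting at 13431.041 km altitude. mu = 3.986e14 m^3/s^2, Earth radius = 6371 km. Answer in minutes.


r = 19802.0410 km = 1.9802041e+07 m
T = 2*pi*sqrt(r^3/mu) = 2*pi*sqrt(7.7647927e+21 / 3.986e14)
T = 27731.6783 s = 462.1946 min

462.1946 minutes


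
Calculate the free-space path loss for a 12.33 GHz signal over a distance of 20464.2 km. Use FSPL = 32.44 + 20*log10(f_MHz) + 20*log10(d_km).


f = 12.33 GHz = 12330.0000 MHz
d = 20464.2 km
FSPL = 32.44 + 20*log10(12330.0000) + 20*log10(20464.2)
FSPL = 32.44 + 81.8193 + 86.2199
FSPL = 200.4792 dB

200.4792 dB


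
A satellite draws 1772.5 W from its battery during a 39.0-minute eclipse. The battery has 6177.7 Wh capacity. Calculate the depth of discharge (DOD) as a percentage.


E_used = P * t / 60 = 1772.5 * 39.0 / 60 = 1152.1250 Wh
DOD = E_used / E_total * 100 = 1152.1250 / 6177.7 * 100
DOD = 18.6497 %

18.6497 %


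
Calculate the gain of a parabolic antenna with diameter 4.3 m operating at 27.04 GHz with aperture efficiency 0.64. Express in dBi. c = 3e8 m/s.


lambda = c/f = 3e8 / 2.704e+10 = 0.01109467 m
G = eta*(pi*D/lambda)^2 = 0.64*(pi*4.3/0.01109467)^2
G = 948828.0073 (linear)
G = 10*log10(948828.0073) = 59.7719 dBi

59.7719 dBi


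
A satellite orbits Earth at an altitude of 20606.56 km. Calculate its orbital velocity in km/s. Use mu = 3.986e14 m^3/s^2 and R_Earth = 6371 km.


r = R_E + alt = 6371.0 + 20606.56 = 26977.5600 km = 2.697756e+07 m
v = sqrt(mu/r) = sqrt(3.986e14 / 2.697756e+07) = 3843.8578 m/s = 3.8439 km/s

3.8439 km/s


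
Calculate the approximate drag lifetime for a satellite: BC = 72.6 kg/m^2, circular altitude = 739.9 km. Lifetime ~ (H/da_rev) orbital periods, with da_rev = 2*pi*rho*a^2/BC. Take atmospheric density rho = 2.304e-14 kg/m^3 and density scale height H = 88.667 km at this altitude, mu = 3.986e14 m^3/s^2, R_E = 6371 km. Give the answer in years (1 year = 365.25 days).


a = R_E + alt = 7110.9000 km = 7.1109e+06 m
da_rev = 2*pi*rho*a^2/BC = 2*pi*2.304e-14*(7.1109e+06)^2/72.6 = 0.10082654 m per revolution
N = H/da_rev = 88667.0000 m / 0.10082654 m = 879401.3940 revolutions
P = 2*pi*sqrt(a^3/mu) = 5967.5776 s
lifetime = N*P = 879401.3940 * 5967.5776 = 5.2478961e+09 s = 60739.5381 days
years = 60739.5381 / 365.25 = 166.2958 years

166.2958 years


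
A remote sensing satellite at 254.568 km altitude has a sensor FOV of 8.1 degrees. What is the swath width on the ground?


FOV = 8.1 deg = 0.1413717 rad
swath = 2 * alt * tan(FOV/2) = 2 * 254.568 * tan(0.07068583)
swath = 2 * 254.568 * 0.0708038
swath = 36.0488 km

36.0488 km


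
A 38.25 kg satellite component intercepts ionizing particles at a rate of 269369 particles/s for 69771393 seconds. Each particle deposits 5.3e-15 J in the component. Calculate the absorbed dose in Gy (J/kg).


Total energy deposited = rate * time * E_per
  = 269369 * 69771393 * 5.3e-15 = 0.09960953 J
Dose = E_total / mass = 0.09960953 / 38.25
Dose = 0.002604171 Gy

0.0026 Gy


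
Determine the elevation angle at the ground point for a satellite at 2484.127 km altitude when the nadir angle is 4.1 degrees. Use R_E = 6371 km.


r = R_E + alt = 8855.1270 km
Law of sines in the satellite / Earth-center / ground-point triangle:
  sin(nadir)/R_E = sin(90 + el)/r  =>  cos(el) = (r/R_E)*sin(nadir)
cos(el) = (8855.1270 / 6371.0000) * sin(4.1 deg) = 0.09937513
el = arccos(0.09937513) = 84.2968 deg
(Earth-central angle = 90 - nadir - el = 1.6032 deg)

84.2968 degrees


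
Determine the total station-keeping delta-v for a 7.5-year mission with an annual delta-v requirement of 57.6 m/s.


dV = rate * years = 57.6 * 7.5
dV = 432.0000 m/s

432.0000 m/s


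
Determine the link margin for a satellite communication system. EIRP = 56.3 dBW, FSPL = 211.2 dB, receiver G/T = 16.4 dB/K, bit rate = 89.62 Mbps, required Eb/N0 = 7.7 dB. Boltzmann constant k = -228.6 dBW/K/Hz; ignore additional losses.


C/N0 = EIRP - FSPL + G/T - k = 56.3 - 211.2 + 16.4 - (-228.6)
C/N0 = 90.1000 dB-Hz
R_b = 89.62 Mbps = 8.962e+07 bps -> 10*log10(R_b) = 79.5240 dB-Hz
Eb/N0 = C/N0 - 10*log10(R_b) = 90.1000 - 79.5240 = 10.5760 dB
Margin = Eb/N0 - Eb/N0_req = 10.5760 - 7.7 = 2.8760 dB (link closes)

2.8760 dB


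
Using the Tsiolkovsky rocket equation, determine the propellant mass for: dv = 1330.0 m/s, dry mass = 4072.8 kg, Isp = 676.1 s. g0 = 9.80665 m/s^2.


ve = Isp * g0 = 676.1 * 9.80665 = 6630.276065 m/s
mass ratio = exp(dv/ve) = exp(1330.0/6630.276065) = 1.22212967
m_prop = m_dry * (mr - 1) = 4072.8 * (1.22212967 - 1)
m_prop = 904.6897 kg

904.6897 kg


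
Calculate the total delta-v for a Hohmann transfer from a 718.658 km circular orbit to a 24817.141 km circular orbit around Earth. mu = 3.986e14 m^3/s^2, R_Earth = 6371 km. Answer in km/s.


r1 = 7089.6580 km = 7.089658e+06 m
r2 = 31188.1410 km = 3.1188141e+07 m
dv1 = sqrt(mu/r1)*(sqrt(2*r2/(r1+r2)) - 1) = 2073.5878 m/s
dv2 = sqrt(mu/r2)*(1 - sqrt(2*r1/(r1+r2))) = 1399.1368 m/s
total dv = |dv1| + |dv2| = 2073.5878 + 1399.1368 = 3472.7246 m/s = 3.4727 km/s

3.4727 km/s


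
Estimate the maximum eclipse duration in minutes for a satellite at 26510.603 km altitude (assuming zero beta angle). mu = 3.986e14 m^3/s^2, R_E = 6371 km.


r = 32881.6030 km
T = 988.9844 min
Eclipse fraction = arcsin(R_E/r)/pi = arcsin(6371.0000/32881.6030)/pi
= arcsin(0.1937558)/pi = 0.06206693
Eclipse duration = 0.06206693 * 988.9844 = 61.3832 min

61.3832 minutes


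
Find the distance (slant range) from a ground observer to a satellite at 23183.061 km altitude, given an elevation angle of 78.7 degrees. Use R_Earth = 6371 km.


h = 23183.061 km, el = 78.7 deg
d = -R_E*sin(el) + sqrt((R_E*sin(el))^2 + 2*R_E*h + h^2)
d = -6371.0000*sin(1.3736) + sqrt((6371.0000*0.9806147)^2 + 2*6371.0000*23183.061 + 23183.061^2)
d = 23280.1874 km

23280.1874 km


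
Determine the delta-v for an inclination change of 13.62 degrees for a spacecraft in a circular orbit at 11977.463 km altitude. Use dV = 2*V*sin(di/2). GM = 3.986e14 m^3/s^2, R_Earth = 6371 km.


r = 18348.4630 km = 1.8348463e+07 m
V = sqrt(mu/r) = 4660.8894 m/s
di = 13.62 deg = 0.2377138 rad
dV = 2*V*sin(di/2) = 2*4660.8894*sin(0.1188569)
dV = 1105.3511 m/s = 1.1054 km/s

1.1054 km/s


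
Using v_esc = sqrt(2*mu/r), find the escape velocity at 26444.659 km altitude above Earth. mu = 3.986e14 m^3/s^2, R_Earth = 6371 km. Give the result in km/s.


r = 6371.0 + 26444.659 = 32815.6590 km = 3.2815659e+07 m
v_esc = sqrt(2*mu/r) = sqrt(2*3.986e14 / 3.2815659e+07)
v_esc = 4928.8214 m/s = 4.9288 km/s

4.9288 km/s


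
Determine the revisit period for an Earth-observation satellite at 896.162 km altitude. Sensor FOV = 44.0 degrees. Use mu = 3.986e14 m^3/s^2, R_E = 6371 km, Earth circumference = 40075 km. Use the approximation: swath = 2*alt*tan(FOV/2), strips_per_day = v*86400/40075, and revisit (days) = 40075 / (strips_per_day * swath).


swath = 2*896.162*tan(0.3839724) = 724.1459 km
v = sqrt(mu/r) = 7406.0430 m/s = 7.4060 km/s
strips/day = v*86400/40075 = 7.4060*86400/40075 = 15.9671
coverage/day = strips * swath = 15.9671 * 724.1459 = 11562.5205 km
revisit = 40075 / 11562.5205 = 3.4659 days

3.4659 days


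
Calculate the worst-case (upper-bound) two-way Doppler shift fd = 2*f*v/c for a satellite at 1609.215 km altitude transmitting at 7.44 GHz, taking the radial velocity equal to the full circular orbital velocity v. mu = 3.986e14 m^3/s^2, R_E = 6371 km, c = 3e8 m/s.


r = 7.980215e+06 m
v = sqrt(mu/r) = 7067.4273 m/s (worst-case radial velocity)
f = 7.44 GHz = 7.44e+09 Hz
fd = 2*f*v/c = 2*7.44e+09*7067.4273/3.0e+08
fd = 350544.3952 Hz

350544.3952 Hz


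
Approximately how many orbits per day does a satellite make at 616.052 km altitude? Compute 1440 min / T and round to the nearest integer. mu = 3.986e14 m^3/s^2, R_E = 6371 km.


r = 6.987052e+06 m
T = 2*pi*sqrt(r^3/mu) = 5812.3557 s = 96.8726 min
revs/day = 1440 / 96.8726 = 14.8649
Rounded: 15 revolutions per day

15 revolutions per day


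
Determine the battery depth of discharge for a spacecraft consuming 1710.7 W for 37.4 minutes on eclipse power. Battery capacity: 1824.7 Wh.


E_used = P * t / 60 = 1710.7 * 37.4 / 60 = 1066.3363 Wh
DOD = E_used / E_total * 100 = 1066.3363 / 1824.7 * 100
DOD = 58.4390 %

58.4390 %


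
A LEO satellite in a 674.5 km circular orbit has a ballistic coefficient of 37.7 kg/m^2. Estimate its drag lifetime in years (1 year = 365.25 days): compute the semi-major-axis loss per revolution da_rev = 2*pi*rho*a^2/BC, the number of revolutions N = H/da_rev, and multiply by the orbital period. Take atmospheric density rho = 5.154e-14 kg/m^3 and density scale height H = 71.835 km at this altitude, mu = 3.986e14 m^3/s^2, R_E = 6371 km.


a = R_E + alt = 7045.5000 km = 7.0455e+06 m
da_rev = 2*pi*rho*a^2/BC = 2*pi*5.154e-14*(7.0455e+06)^2/37.7 = 0.426389568 m per revolution
N = H/da_rev = 71835.0000 m / 0.426389568 m = 168472.6958 revolutions
P = 2*pi*sqrt(a^3/mu) = 5885.4402 s
lifetime = N*P = 168472.6958 * 5885.4402 = 9.9153597e+08 s = 11476.1108 days
years = 11476.1108 / 365.25 = 31.4199 years

31.4199 years


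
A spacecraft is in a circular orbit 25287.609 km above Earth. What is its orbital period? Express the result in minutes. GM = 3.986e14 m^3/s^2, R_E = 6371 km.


r = 31658.6090 km = 3.1658609e+07 m
T = 2*pi*sqrt(r^3/mu) = 2*pi*sqrt(3.1730396e+22 / 3.986e14)
T = 56059.4671 s = 934.3245 min

934.3245 minutes
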